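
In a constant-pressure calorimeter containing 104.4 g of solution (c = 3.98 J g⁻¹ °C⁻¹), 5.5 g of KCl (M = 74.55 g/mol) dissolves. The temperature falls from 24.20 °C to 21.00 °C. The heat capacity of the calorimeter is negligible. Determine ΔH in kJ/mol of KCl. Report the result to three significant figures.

ΔH = 18.0 kJ/mol

|ΔT| = |21.00 − 24.20| = 3.20 °C
|q_surr| = (104.4 × 3.98) × 3.20 = 415.512 × 3.20 = 1330 J
n(KCl) = 5.5 / 74.55 = 0.07378 mol
Temperature fell, so q_rxn = +|q_surr| = 1.330 kJ
ΔH = q_rxn / n = 18.03 kJ/mol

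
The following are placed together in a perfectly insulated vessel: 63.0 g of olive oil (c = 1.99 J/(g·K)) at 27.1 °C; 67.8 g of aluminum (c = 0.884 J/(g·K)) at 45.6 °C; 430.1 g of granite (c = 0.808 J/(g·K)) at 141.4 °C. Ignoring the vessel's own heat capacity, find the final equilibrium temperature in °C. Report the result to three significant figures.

Σ mᵢcᵢ(T − Tᵢ) = 0  ⇒  T = Σ mᵢcᵢTᵢ / Σ mᵢcᵢ
Σ mᵢcᵢ = 63.0×1.99 + 67.8×0.884 + 430.1×0.808 = 532.8260
Σ mᵢcᵢTᵢ = 125.37×27.1 + 59.9352×45.6 + 347.5208×141.4 = 55270
T = 55270 / 532.8260 = 103.7 °C

T_f = 104 °C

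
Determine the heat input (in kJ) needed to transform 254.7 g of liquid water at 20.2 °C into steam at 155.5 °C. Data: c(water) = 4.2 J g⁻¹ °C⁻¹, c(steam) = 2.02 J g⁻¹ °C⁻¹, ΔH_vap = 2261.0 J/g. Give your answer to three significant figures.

q = 690 kJ

q1 (heat water 20.2→100.0 °C): 254.7 × 4.2 × 79.8 = 85365 J
q2 (vaporize at 100 °C): 254.7 × 2261.0 = 575877 J
q3 (heat steam 100.0→155.5 °C): 254.7 × 2.02 × 55.5 = 28554 J
Total: 85365 + 575877 + 28554 = 689796 J = 690 kJ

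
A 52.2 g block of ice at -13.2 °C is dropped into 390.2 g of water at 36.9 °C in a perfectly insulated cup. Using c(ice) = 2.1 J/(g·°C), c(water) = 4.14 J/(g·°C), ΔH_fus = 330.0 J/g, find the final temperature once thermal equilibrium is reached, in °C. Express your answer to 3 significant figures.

Heat to bring ice to 0 °C and melt it: q₁ = 52.2×2.1×13.2 + 52.2×330.0 = 18673 J
Heat the water can supply cooling to 0 °C: 390.2×4.14×36.9 = 59609.3 J > q₁, so all ice melts.
Energy balance: 390.2×4.14×(36.9 − T) = 18673 + 52.2×4.14×(T − 0)
1615.428(36.9 − T) = 18673 + 216.108 T
59609.3 − 18673 = 1831.536 T
T = 40936.3 / 1831.536 = 22.35 °C

T_f = 22.4 °C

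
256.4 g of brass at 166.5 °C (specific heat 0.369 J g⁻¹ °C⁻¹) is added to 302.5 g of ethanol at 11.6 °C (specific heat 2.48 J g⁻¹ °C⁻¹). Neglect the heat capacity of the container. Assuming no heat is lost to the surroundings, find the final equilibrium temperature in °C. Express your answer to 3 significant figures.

T_f = 28.9 °C

Heat lost by brass = heat gained by ethanol.
(256.4)(0.369)(166.5 − T) = (302.5)(2.48)(T − 11.6)
94.6116 (166.5 − T) = 750.2 (T − 11.6)
15753 − 94.6116 T = 750.2 T − 8702.3
24455.3 = 844.8116 T
T = 28.948 °C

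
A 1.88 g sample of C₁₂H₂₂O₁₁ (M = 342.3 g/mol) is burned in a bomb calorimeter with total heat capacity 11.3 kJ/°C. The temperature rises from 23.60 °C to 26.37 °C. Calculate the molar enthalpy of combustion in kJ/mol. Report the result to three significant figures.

ΔT = 26.37 − 23.60 = 2.77 °C
q_cal = C_cal × ΔT = 11.3 × 2.77 = 31.301 kJ
n = 1.88 / 342.3 = 0.005492 mol
q_rxn = −q_cal = -31.301 kJ
ΔH = -31.301 / 0.005492 = -5699 kJ/mol

ΔH = -5700 kJ/mol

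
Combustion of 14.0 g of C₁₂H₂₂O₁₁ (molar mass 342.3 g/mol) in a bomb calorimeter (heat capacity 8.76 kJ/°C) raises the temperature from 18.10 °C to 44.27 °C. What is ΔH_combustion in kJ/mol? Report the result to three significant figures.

ΔH = -5610 kJ/mol

ΔT = 44.27 − 18.10 = 26.17 °C
q_cal = C_cal × ΔT = 8.76 × 26.17 = 229.2492 kJ
n = 14.0 / 342.3 = 0.04090 mol
q_rxn = −q_cal = -229.2492 kJ
ΔH = -229.2492 / 0.04090 = -5605 kJ/mol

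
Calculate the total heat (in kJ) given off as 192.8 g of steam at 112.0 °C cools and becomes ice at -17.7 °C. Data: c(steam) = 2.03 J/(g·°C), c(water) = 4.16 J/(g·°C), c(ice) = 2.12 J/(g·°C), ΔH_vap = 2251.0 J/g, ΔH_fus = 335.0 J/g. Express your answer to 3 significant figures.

q1 (cool steam 112.0→100 °C): 192.8 × 2.03 × 12.0 = 4697 J
q2 (condense at 100 °C): 192.8 × 2251.0 = 433993 J
q3 (cool water 100→0 °C): 192.8 × 4.16 × 100.0 = 80205 J
q4 (freeze at 0 °C): 192.8 × 335.0 = 64588 J
q5 (cool ice 0→-17.7 °C): 192.8 × 2.12 × 17.7 = 7235 J
Total: 4697 + 433993 + 80205 + 64588 + 7235 = 590718 J = 591 kJ

q = 591 kJ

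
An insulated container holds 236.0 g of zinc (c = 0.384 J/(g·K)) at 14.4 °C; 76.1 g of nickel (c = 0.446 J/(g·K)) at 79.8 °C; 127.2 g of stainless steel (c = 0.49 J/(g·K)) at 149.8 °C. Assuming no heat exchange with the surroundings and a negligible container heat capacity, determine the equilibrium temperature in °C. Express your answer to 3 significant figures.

Σ mᵢcᵢ(T − Tᵢ) = 0  ⇒  T = Σ mᵢcᵢTᵢ / Σ mᵢcᵢ
Σ mᵢcᵢ = 236.0×0.384 + 76.1×0.446 + 127.2×0.49 = 186.8926
Σ mᵢcᵢTᵢ = 90.624×14.4 + 33.9406×79.8 + 62.328×149.8 = 13350
T = 13350 / 186.8926 = 71.43 °C

T_f = 71.4 °C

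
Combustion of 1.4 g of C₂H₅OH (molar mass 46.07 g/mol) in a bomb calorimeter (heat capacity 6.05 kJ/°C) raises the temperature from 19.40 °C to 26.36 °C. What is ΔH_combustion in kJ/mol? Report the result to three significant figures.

ΔT = 26.36 − 19.40 = 6.96 °C
q_cal = C_cal × ΔT = 6.05 × 6.96 = 42.108 kJ
n = 1.4 / 46.07 = 0.03039 mol
q_rxn = −q_cal = -42.108 kJ
ΔH = -42.108 / 0.03039 = -1386 kJ/mol

ΔH = -1390 kJ/mol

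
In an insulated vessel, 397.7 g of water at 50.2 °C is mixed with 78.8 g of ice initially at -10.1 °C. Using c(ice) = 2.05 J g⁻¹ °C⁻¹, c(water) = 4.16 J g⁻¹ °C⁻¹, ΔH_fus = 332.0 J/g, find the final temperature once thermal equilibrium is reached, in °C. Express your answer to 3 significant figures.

T_f = 27.9 °C

Heat to bring ice to 0 °C and melt it: q₁ = 78.8×2.05×10.1 + 78.8×332.0 = 27793 J
Heat the water can supply cooling to 0 °C: 397.7×4.16×50.2 = 83052.5 J > q₁, so all ice melts.
Energy balance: 397.7×4.16×(50.2 − T) = 27793 + 78.8×4.16×(T − 0)
1654.432(50.2 − T) = 27793 + 327.808 T
83052.5 − 27793 = 1982.240 T
T = 55259.5 / 1982.240 = 27.88 °C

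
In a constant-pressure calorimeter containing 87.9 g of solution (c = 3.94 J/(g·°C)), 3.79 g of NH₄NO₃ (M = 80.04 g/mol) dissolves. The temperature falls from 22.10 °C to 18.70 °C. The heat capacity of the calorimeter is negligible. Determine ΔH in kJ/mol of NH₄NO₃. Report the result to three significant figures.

|ΔT| = |18.70 − 22.10| = 3.40 °C
|q_surr| = (87.9 × 3.94) × 3.40 = 346.326 × 3.40 = 1178 J
n(NH₄NO₃) = 3.79 / 80.04 = 0.04735 mol
Temperature fell, so q_rxn = +|q_surr| = 1.178 kJ
ΔH = q_rxn / n = 24.88 kJ/mol

ΔH = 24.9 kJ/mol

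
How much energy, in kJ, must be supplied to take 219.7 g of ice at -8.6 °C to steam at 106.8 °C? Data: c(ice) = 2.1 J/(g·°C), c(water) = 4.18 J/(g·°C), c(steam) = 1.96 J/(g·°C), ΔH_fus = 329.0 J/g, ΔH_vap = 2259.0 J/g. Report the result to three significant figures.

q1 (heat ice -8.6→0.0 °C): 219.7 × 2.1 × 8.6 = 3968 J
q2 (melt at 0 °C): 219.7 × 329.0 = 72281 J
q3 (heat water 0.0→100.0 °C): 219.7 × 4.18 × 100.0 = 91835 J
q4 (vaporize at 100 °C): 219.7 × 2259.0 = 496302 J
q5 (heat steam 100.0→106.8 °C): 219.7 × 1.96 × 6.8 = 2928 J
Total: 3968 + 72281 + 91835 + 496302 + 2928 = 667314 J = 667 kJ

q = 667 kJ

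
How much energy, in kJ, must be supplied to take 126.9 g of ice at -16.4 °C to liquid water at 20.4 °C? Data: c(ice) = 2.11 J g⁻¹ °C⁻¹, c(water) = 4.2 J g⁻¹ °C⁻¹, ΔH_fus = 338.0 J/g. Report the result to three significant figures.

q = 58.2 kJ

q1 (heat ice -16.4→0.0 °C): 126.9 × 2.11 × 16.4 = 4391 J
q2 (melt at 0 °C): 126.9 × 338.0 = 42892 J
q3 (heat water 0.0→20.4 °C): 126.9 × 4.2 × 20.4 = 10873 J
Total: 4391 + 42892 + 10873 = 58156 J = 58.2 kJ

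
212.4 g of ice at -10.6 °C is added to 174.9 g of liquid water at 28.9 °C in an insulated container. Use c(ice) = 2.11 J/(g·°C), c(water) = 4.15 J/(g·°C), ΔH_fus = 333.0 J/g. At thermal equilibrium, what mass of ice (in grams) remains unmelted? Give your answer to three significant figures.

m_ice remaining = 164 g

Heat to warm all ice to 0 °C: 212.4×2.11×10.6 = 4750.5 J
Heat released by water cooling to 0 °C: 174.9×4.15×28.9 = 20977 J
20977 J < 4750.5 + 212.4×333.0 = 75479.7 J, so not all ice melts; final T = 0 °C.
Heat left for melting: 20977 − 4750.5 = 16226.5 J
Mass melted = 16226.5 / 333.0 = 48.73 g
Ice remaining = 212.4 − 48.73 = 163.67 g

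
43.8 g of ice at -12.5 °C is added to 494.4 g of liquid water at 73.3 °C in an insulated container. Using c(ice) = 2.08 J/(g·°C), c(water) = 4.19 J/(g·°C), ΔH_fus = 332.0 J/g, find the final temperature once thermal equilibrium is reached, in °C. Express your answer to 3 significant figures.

T_f = 60.4 °C

Heat to bring ice to 0 °C and melt it: q₁ = 43.8×2.08×12.5 + 43.8×332.0 = 15680 J
Heat the water can supply cooling to 0 °C: 494.4×4.19×73.3 = 151844 J > q₁, so all ice melts.
Energy balance: 494.4×4.19×(73.3 − T) = 15680 + 43.8×4.19×(T − 0)
2071.536(73.3 − T) = 15680 + 183.522 T
151844 − 15680 = 2255.058 T
T = 136164 / 2255.058 = 60.38 °C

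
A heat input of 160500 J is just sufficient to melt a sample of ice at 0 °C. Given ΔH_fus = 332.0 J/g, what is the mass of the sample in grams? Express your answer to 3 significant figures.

m = q / ΔH_fus = 160500 J / 332.0 J/g = 483 g

m = 483 g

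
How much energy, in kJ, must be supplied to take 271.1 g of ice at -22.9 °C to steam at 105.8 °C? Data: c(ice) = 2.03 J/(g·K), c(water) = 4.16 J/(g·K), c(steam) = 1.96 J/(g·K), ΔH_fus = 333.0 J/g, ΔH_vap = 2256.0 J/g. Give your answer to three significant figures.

q1 (heat ice -22.9→0.0 °C): 271.1 × 2.03 × 22.9 = 12603 J
q2 (melt at 0 °C): 271.1 × 333.0 = 90276 J
q3 (heat water 0.0→100.0 °C): 271.1 × 4.16 × 100.0 = 112778 J
q4 (vaporize at 100 °C): 271.1 × 2256.0 = 611602 J
q5 (heat steam 100.0→105.8 °C): 271.1 × 1.96 × 5.8 = 3082 J
Total: 12603 + 90276 + 112778 + 611602 + 3082 = 830341 J = 830 kJ

q = 830 kJ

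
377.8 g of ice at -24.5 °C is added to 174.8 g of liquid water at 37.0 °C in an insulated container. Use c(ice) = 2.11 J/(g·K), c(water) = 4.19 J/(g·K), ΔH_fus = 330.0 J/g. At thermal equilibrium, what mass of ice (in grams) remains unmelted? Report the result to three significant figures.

Heat to warm all ice to 0 °C: 377.8×2.11×24.5 = 19530 J
Heat released by water cooling to 0 °C: 174.8×4.19×37.0 = 27099 J
27099 J < 19530 + 377.8×330.0 = 144204 J, so not all ice melts; final T = 0 °C.
Heat left for melting: 27099 − 19530 = 7569 J
Mass melted = 7569 / 330.0 = 22.94 g
Ice remaining = 377.8 − 22.94 = 354.86 g

m_ice remaining = 355 g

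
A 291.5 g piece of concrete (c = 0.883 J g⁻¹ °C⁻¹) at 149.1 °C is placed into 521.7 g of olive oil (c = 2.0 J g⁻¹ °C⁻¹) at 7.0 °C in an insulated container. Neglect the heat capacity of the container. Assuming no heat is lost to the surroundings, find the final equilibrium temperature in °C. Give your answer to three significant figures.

T_f = 35.1 °C

Heat lost by concrete = heat gained by olive oil.
(291.5)(0.883)(149.1 − T) = (521.7)(2.0)(T − 7.0)
257.3945 (149.1 − T) = 1043.4 (T − 7.0)
38378 − 257.3945 T = 1043.4 T − 7303.8
45681.8 = 1300.7945 T
T = 35.12 °C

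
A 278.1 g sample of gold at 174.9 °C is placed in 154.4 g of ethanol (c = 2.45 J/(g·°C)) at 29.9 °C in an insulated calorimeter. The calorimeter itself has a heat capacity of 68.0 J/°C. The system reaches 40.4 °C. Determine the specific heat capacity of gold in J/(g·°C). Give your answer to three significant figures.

q_gained = (154.4 × 2.45 + 68.0) × (40.4 − 29.9) = 4686 J
q_lost = 278.1 × c × (174.9 − 40.4) = 37404.45 c
Set equal: c = 4686 / 37404.45 = 0.125 J/(g·°C)

c = 0.125 J/(g·°C)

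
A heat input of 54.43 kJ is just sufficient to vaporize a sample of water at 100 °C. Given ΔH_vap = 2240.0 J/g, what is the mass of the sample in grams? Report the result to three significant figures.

m = q / ΔH_vap = 54430 J / 2240.0 J/g = 24.3 g

m = 24.3 g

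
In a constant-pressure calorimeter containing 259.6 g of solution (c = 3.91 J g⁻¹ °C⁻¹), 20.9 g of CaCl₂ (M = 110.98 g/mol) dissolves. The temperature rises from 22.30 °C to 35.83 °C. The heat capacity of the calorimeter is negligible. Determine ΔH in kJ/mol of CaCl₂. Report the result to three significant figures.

ΔH = -72.9 kJ/mol

|ΔT| = |35.83 − 22.30| = 13.53 °C
|q_surr| = (259.6 × 3.91) × 13.53 = 1015.036 × 13.53 = 13730 J
n(CaCl₂) = 20.9 / 110.98 = 0.1883 mol
Temperature rose, so q_rxn = −|q_surr| = -13.73 kJ
ΔH = q_rxn / n = -72.92 kJ/mol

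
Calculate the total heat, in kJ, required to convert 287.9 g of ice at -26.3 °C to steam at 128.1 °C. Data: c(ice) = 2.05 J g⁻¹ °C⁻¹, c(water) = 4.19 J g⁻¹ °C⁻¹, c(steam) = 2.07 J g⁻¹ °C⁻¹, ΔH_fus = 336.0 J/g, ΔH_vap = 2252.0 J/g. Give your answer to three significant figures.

q = 898 kJ

q1 (heat ice -26.3→0.0 °C): 287.9 × 2.05 × 26.3 = 15522 J
q2 (melt at 0 °C): 287.9 × 336.0 = 96734 J
q3 (heat water 0.0→100.0 °C): 287.9 × 4.19 × 100.0 = 120630 J
q4 (vaporize at 100 °C): 287.9 × 2252.0 = 648351 J
q5 (heat steam 100.0→128.1 °C): 287.9 × 2.07 × 28.1 = 16746 J
Total: 15522 + 96734 + 120630 + 648351 + 16746 = 897983 J = 898 kJ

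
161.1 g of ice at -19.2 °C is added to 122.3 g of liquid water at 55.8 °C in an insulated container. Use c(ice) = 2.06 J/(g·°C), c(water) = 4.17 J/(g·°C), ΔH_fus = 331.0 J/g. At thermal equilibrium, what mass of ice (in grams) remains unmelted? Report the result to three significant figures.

Heat to warm all ice to 0 °C: 161.1×2.06×19.2 = 6371.8 J
Heat released by water cooling to 0 °C: 122.3×4.17×55.8 = 28457 J
28457 J < 6371.8 + 161.1×331.0 = 59695.9 J, so not all ice melts; final T = 0 °C.
Heat left for melting: 28457 − 6371.8 = 22085.2 J
Mass melted = 22085.2 / 331.0 = 66.72 g
Ice remaining = 161.1 − 66.72 = 94.38 g

m_ice remaining = 94.4 g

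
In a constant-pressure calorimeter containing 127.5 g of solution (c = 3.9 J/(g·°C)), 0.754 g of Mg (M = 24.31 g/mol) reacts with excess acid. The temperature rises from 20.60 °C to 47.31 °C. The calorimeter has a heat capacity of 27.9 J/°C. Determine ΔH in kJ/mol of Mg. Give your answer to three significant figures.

|ΔT| = |47.31 − 20.60| = 26.71 °C
|q_surr| = (127.5 × 3.9 + 27.9) × 26.71 = 525.15 × 26.71 = 14030 J
n(Mg) = 0.754 / 24.31 = 0.03102 mol
Temperature rose, so q_rxn = −|q_surr| = -14.03 kJ
ΔH = q_rxn / n = -452.3 kJ/mol

ΔH = -452 kJ/mol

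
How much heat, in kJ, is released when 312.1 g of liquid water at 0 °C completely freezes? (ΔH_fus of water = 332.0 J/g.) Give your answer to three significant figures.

q = m × ΔH_fus = 312.1 × 332.0 = 103600 J = 104 kJ

q = 104 kJ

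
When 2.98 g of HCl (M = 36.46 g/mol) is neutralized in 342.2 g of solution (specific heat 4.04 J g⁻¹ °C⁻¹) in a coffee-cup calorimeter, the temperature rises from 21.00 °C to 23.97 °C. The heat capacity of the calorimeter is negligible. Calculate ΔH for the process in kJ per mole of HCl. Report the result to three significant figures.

ΔH = -50.2 kJ/mol

|ΔT| = |23.97 − 21.00| = 2.97 °C
|q_surr| = (342.2 × 4.04) × 2.97 = 1382.488 × 2.97 = 4106 J
n(HCl) = 2.98 / 36.46 = 0.08173 mol
Temperature rose, so q_rxn = −|q_surr| = -4.106 kJ
ΔH = q_rxn / n = -50.24 kJ/mol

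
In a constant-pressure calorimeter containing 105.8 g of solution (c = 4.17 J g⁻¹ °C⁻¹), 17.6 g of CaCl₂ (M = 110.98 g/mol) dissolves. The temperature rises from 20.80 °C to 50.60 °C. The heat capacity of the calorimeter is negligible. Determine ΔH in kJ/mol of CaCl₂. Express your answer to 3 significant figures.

|ΔT| = |50.60 − 20.80| = 29.80 °C
|q_surr| = (105.8 × 4.17) × 29.80 = 441.186 × 29.80 = 13150 J
n(CaCl₂) = 17.6 / 110.98 = 0.1586 mol
Temperature rose, so q_rxn = −|q_surr| = -13.15 kJ
ΔH = q_rxn / n = -82.91 kJ/mol

ΔH = -82.9 kJ/mol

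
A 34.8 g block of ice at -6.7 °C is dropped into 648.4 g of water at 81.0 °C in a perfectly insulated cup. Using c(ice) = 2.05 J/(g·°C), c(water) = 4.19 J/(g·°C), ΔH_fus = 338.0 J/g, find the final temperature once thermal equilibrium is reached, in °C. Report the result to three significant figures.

Heat to bring ice to 0 °C and melt it: q₁ = 34.8×2.05×6.7 + 34.8×338.0 = 12240 J
Heat the water can supply cooling to 0 °C: 648.4×4.19×81.0 = 220060 J > q₁, so all ice melts.
Energy balance: 648.4×4.19×(81.0 − T) = 12240 + 34.8×4.19×(T − 0)
2716.796(81.0 − T) = 12240 + 145.812 T
220060 − 12240 = 2862.608 T
T = 207820 / 2862.608 = 72.60 °C

T_f = 72.6 °C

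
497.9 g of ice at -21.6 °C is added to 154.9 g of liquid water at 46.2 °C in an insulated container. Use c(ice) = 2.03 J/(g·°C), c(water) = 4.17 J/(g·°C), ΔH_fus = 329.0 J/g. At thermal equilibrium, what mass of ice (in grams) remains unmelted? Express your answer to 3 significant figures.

Heat to warm all ice to 0 °C: 497.9×2.03×21.6 = 21832 J
Heat released by water cooling to 0 °C: 154.9×4.17×46.2 = 29842 J
29842 J < 21832 + 497.9×329.0 = 185641.1 J, so not all ice melts; final T = 0 °C.
Heat left for melting: 29842 − 21832 = 8010 J
Mass melted = 8010 / 329.0 = 24.35 g
Ice remaining = 497.9 − 24.35 = 473.55 g

m_ice remaining = 474 g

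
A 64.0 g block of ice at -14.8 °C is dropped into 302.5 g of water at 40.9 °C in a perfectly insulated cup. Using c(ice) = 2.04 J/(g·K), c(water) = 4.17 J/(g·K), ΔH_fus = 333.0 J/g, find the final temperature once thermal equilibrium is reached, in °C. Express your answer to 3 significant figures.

Heat to bring ice to 0 °C and melt it: q₁ = 64.0×2.04×14.8 + 64.0×333.0 = 23244 J
Heat the water can supply cooling to 0 °C: 302.5×4.17×40.9 = 51592.3 J > q₁, so all ice melts.
Energy balance: 302.5×4.17×(40.9 − T) = 23244 + 64.0×4.17×(T − 0)
1261.425(40.9 − T) = 23244 + 266.88 T
51592.3 − 23244 = 1528.305 T
T = 28348.3 / 1528.305 = 18.549 °C

T_f = 18.5 °C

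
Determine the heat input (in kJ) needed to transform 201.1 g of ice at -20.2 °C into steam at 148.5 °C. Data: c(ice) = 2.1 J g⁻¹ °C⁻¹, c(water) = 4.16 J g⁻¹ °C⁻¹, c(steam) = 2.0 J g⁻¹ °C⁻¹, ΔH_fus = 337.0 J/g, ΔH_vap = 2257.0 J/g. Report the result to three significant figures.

q1 (heat ice -20.2→0.0 °C): 201.1 × 2.1 × 20.2 = 8531 J
q2 (melt at 0 °C): 201.1 × 337.0 = 67771 J
q3 (heat water 0.0→100.0 °C): 201.1 × 4.16 × 100.0 = 83658 J
q4 (vaporize at 100 °C): 201.1 × 2257.0 = 453883 J
q5 (heat steam 100.0→148.5 °C): 201.1 × 2.0 × 48.5 = 19507 J
Total: 8531 + 67771 + 83658 + 453883 + 19507 = 633350 J = 633 kJ

q = 633 kJ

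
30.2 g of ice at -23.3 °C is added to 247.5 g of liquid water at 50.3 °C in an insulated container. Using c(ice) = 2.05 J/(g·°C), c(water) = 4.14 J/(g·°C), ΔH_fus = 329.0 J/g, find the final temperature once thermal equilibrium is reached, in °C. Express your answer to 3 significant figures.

Heat to bring ice to 0 °C and melt it: q₁ = 30.2×2.05×23.3 + 30.2×329.0 = 11378 J
Heat the water can supply cooling to 0 °C: 247.5×4.14×50.3 = 51539.9 J > q₁, so all ice melts.
Energy balance: 247.5×4.14×(50.3 − T) = 11378 + 30.2×4.14×(T − 0)
1024.65(50.3 − T) = 11378 + 125.028 T
51539.9 − 11378 = 1149.678 T
T = 40161.9 / 1149.678 = 34.93 °C

T_f = 34.9 °C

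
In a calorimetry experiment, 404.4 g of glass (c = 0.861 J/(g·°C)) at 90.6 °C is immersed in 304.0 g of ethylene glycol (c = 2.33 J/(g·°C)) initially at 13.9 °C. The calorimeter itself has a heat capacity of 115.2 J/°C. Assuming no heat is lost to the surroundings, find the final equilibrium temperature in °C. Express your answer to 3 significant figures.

Heat lost by glass = heat gained by ethylene glycol + calorimeter.
(404.4)(0.861)(90.6 − T) = [(304.0)(2.33) + 115.2](T − 13.9)
348.1884 (90.6 − T) = 823.52 (T − 13.9)
31546 − 348.1884 T = 823.52 T − 11447
42993 = 1171.7084 T
T = 36.69 °C

T_f = 36.7 °C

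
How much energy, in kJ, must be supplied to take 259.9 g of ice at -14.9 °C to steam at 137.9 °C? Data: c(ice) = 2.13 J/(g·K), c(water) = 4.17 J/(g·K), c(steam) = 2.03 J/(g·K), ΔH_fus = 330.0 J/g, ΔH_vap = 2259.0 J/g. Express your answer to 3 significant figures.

q1 (heat ice -14.9→0.0 °C): 259.9 × 2.13 × 14.9 = 8248 J
q2 (melt at 0 °C): 259.9 × 330.0 = 85767 J
q3 (heat water 0.0→100.0 °C): 259.9 × 4.17 × 100.0 = 108378 J
q4 (vaporize at 100 °C): 259.9 × 2259.0 = 587114 J
q5 (heat steam 100.0→137.9 °C): 259.9 × 2.03 × 37.9 = 19996 J
Total: 8248 + 85767 + 108378 + 587114 + 19996 = 809503 J = 810 kJ

q = 810 kJ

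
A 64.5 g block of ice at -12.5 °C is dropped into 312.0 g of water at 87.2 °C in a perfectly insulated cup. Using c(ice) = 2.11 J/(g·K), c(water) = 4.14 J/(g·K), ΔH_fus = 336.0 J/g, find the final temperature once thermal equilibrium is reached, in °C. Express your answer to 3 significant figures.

T_f = 57.3 °C

Heat to bring ice to 0 °C and melt it: q₁ = 64.5×2.11×12.5 + 64.5×336.0 = 23373 J
Heat the water can supply cooling to 0 °C: 312.0×4.14×87.2 = 112634 J > q₁, so all ice melts.
Energy balance: 312.0×4.14×(87.2 − T) = 23373 + 64.5×4.14×(T − 0)
1291.68(87.2 − T) = 23373 + 267.03 T
112634 − 23373 = 1558.71 T
T = 89261 / 1558.71 = 57.27 °C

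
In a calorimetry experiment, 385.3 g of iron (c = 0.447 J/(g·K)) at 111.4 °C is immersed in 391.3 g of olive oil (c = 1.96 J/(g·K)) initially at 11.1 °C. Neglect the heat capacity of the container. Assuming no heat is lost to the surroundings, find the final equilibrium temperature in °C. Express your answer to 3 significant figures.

T_f = 29.5 °C

Heat lost by iron = heat gained by olive oil.
(385.3)(0.447)(111.4 − T) = (391.3)(1.96)(T − 11.1)
172.2291 (111.4 − T) = 766.948 (T − 11.1)
19186 − 172.2291 T = 766.948 T − 8513.1
27699.1 = 939.1771 T
T = 29.49 °C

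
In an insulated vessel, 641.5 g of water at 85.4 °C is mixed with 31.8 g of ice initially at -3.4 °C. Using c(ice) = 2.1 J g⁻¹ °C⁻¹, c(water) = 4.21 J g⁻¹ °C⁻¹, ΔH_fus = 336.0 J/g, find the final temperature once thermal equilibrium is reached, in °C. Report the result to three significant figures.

Heat to bring ice to 0 °C and melt it: q₁ = 31.8×2.1×3.4 + 31.8×336.0 = 10912 J
Heat the water can supply cooling to 0 °C: 641.5×4.21×85.4 = 230641 J > q₁, so all ice melts.
Energy balance: 641.5×4.21×(85.4 − T) = 10912 + 31.8×4.21×(T − 0)
2700.715(85.4 − T) = 10912 + 133.878 T
230641 − 10912 = 2834.593 T
T = 219729 / 2834.593 = 77.52 °C

T_f = 77.5 °C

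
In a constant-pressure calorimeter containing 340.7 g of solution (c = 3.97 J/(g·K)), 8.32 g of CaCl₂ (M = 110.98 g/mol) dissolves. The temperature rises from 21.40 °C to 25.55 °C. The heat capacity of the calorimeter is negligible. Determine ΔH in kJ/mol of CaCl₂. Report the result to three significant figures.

ΔH = -74.9 kJ/mol

|ΔT| = |25.55 − 21.40| = 4.15 °C
|q_surr| = (340.7 × 3.97) × 4.15 = 1352.579 × 4.15 = 5613 J
n(CaCl₂) = 8.32 / 110.98 = 0.07497 mol
Temperature rose, so q_rxn = −|q_surr| = -5.613 kJ
ΔH = q_rxn / n = -74.87 kJ/mol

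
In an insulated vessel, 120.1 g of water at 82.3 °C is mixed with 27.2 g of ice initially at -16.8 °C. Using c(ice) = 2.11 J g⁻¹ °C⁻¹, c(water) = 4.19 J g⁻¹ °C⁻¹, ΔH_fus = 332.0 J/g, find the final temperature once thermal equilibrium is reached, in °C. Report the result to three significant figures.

T_f = 50.9 °C

Heat to bring ice to 0 °C and melt it: q₁ = 27.2×2.11×16.8 + 27.2×332.0 = 9994.6 J
Heat the water can supply cooling to 0 °C: 120.1×4.19×82.3 = 41414.9 J > q₁, so all ice melts.
Energy balance: 120.1×4.19×(82.3 − T) = 9994.6 + 27.2×4.19×(T − 0)
503.219(82.3 − T) = 9994.6 + 113.968 T
41414.9 − 9994.6 = 617.187 T
T = 31420.3 / 617.187 = 50.91 °C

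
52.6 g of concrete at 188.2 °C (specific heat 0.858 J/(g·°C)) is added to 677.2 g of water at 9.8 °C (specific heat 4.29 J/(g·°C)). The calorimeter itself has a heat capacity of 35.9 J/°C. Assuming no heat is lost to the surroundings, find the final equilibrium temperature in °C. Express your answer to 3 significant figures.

Heat lost by concrete = heat gained by water + calorimeter.
(52.6)(0.858)(188.2 − T) = [(677.2)(4.29) + 35.9](T − 9.8)
45.1308 (188.2 − T) = 2941.088 (T − 9.8)
8493.6 − 45.1308 T = 2941.088 T − 28823
37316.6 = 2986.2188 T
T = 12.50 °C

T_f = 12.5 °C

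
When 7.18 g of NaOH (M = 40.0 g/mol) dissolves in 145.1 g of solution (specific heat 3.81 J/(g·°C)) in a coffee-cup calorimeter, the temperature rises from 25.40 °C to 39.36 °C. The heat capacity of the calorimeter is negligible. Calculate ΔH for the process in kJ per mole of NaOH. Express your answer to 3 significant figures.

ΔH = -43.0 kJ/mol

|ΔT| = |39.36 − 25.40| = 13.96 °C
|q_surr| = (145.1 × 3.81) × 13.96 = 552.831 × 13.96 = 7718 J
n(NaOH) = 7.18 / 40.0 = 0.1795 mol
Temperature rose, so q_rxn = −|q_surr| = -7.718 kJ
ΔH = q_rxn / n = -43.00 kJ/mol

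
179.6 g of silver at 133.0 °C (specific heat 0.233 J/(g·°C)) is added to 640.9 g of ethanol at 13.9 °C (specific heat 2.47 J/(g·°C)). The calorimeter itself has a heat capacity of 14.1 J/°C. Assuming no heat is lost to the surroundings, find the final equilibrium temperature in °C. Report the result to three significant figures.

Heat lost by silver = heat gained by ethanol + calorimeter.
(179.6)(0.233)(133.0 − T) = [(640.9)(2.47) + 14.1](T − 13.9)
41.8468 (133.0 − T) = 1597.123 (T − 13.9)
5565.6 − 41.8468 T = 1597.123 T − 22200
27765.6 = 1638.9698 T
T = 16.94 °C

T_f = 16.9 °C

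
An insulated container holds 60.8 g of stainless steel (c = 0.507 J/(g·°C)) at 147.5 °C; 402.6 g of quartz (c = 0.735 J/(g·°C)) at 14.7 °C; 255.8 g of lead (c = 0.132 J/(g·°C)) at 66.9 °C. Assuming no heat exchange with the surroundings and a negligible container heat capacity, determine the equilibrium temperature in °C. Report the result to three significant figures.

Σ mᵢcᵢ(T − Tᵢ) = 0  ⇒  T = Σ mᵢcᵢTᵢ / Σ mᵢcᵢ
Σ mᵢcᵢ = 60.8×0.507 + 402.6×0.735 + 255.8×0.132 = 360.5022
Σ mᵢcᵢTᵢ = 30.8256×147.5 + 295.911×14.7 + 33.7656×66.9 = 11156
T = 11156 / 360.5022 = 30.946 °C

T_f = 30.9 °C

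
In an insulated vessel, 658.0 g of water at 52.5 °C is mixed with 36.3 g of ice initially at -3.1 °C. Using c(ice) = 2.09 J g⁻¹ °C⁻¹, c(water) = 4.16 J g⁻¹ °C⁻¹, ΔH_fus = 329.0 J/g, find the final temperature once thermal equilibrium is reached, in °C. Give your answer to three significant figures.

Heat to bring ice to 0 °C and melt it: q₁ = 36.3×2.09×3.1 + 36.3×329.0 = 12178 J
Heat the water can supply cooling to 0 °C: 658.0×4.16×52.5 = 143707 J > q₁, so all ice melts.
Energy balance: 658.0×4.16×(52.5 − T) = 12178 + 36.3×4.16×(T − 0)
2737.28(52.5 − T) = 12178 + 151.008 T
143707 − 12178 = 2888.288 T
T = 131529 / 2888.288 = 45.54 °C

T_f = 45.5 °C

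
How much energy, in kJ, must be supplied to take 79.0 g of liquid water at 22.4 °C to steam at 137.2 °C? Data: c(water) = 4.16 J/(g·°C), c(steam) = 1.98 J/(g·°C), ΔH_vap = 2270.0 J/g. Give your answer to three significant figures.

q1 (heat water 22.4→100.0 °C): 79.0 × 4.16 × 77.6 = 25502 J
q2 (vaporize at 100 °C): 79.0 × 2270.0 = 179330 J
q3 (heat steam 100.0→137.2 °C): 79.0 × 1.98 × 37.2 = 5819 J
Total: 25502 + 179330 + 5819 = 210651 J = 211 kJ

q = 211 kJ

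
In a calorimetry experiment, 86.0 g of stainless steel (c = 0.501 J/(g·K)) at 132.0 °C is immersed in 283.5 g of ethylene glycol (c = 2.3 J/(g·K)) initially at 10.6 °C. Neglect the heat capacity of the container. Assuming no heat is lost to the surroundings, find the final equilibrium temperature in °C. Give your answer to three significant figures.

T_f = 18.1 °C

Heat lost by stainless steel = heat gained by ethylene glycol.
(86.0)(0.501)(132.0 − T) = (283.5)(2.3)(T − 10.6)
43.086 (132.0 − T) = 652.05 (T − 10.6)
5687.4 − 43.086 T = 652.05 T − 6911.7
12599.1 = 695.136 T
T = 18.12 °C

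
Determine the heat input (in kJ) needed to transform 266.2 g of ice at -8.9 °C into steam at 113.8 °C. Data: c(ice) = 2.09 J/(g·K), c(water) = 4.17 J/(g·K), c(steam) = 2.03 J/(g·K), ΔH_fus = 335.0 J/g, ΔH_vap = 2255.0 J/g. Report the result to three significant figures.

q = 813 kJ

q1 (heat ice -8.9→0.0 °C): 266.2 × 2.09 × 8.9 = 4952 J
q2 (melt at 0 °C): 266.2 × 335.0 = 89177 J
q3 (heat water 0.0→100.0 °C): 266.2 × 4.17 × 100.0 = 111005 J
q4 (vaporize at 100 °C): 266.2 × 2255.0 = 600281 J
q5 (heat steam 100.0→113.8 °C): 266.2 × 2.03 × 13.8 = 7457 J
Total: 4952 + 89177 + 111005 + 600281 + 7457 = 812872 J = 813 kJ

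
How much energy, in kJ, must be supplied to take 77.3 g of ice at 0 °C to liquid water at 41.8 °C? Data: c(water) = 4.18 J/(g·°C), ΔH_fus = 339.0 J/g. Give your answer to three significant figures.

q1 (melt at 0 °C): 77.3 × 339.0 = 26205 J
q2 (heat water 0.0→41.8 °C): 77.3 × 4.18 × 41.8 = 13506 J
Total: 26205 + 13506 = 39711 J = 39.7 kJ

q = 39.7 kJ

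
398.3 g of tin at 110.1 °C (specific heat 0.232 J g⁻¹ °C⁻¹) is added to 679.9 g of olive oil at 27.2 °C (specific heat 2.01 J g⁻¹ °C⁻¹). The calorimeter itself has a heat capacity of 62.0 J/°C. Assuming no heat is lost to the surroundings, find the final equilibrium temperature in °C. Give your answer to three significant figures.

Heat lost by tin = heat gained by olive oil + calorimeter.
(398.3)(0.232)(110.1 − T) = [(679.9)(2.01) + 62.0](T − 27.2)
92.4056 (110.1 − T) = 1428.599 (T − 27.2)
10174 − 92.4056 T = 1428.599 T − 38858
49032 = 1521.0046 T
T = 32.24 °C

T_f = 32.2 °C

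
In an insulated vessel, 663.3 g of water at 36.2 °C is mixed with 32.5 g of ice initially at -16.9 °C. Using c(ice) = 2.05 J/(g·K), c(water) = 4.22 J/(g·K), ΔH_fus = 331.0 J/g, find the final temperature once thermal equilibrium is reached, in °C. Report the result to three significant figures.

Heat to bring ice to 0 °C and melt it: q₁ = 32.5×2.05×16.9 + 32.5×331.0 = 11883 J
Heat the water can supply cooling to 0 °C: 663.3×4.22×36.2 = 101328 J > q₁, so all ice melts.
Energy balance: 663.3×4.22×(36.2 − T) = 11883 + 32.5×4.22×(T − 0)
2799.126(36.2 − T) = 11883 + 137.15 T
101328 − 11883 = 2936.276 T
T = 89445 / 2936.276 = 30.46 °C

T_f = 30.5 °C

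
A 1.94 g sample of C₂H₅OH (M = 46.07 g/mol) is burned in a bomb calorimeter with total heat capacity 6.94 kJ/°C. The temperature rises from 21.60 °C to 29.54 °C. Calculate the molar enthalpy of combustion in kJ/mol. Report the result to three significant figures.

ΔT = 29.54 − 21.60 = 7.94 °C
q_cal = C_cal × ΔT = 6.94 × 7.94 = 55.1036 kJ
n = 1.94 / 46.07 = 0.04211 mol
q_rxn = −q_cal = -55.1036 kJ
ΔH = -55.1036 / 0.04211 = -1309 kJ/mol

ΔH = -1310 kJ/mol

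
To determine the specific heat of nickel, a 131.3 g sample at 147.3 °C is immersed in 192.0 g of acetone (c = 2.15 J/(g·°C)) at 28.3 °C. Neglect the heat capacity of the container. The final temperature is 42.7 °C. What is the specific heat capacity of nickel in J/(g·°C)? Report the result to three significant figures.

q_gained = (192.0 × 2.15) × (42.7 − 28.3) = 5944 J
q_lost = 131.3 × c × (147.3 − 42.7) = 13733.98 c
Set equal: c = 5944 / 13733.98 = 0.433 J/(g·°C)

c = 0.433 J/(g·°C)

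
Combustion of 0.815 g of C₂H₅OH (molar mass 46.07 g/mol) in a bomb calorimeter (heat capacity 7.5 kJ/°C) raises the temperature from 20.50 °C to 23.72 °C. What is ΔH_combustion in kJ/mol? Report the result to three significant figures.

ΔT = 23.72 − 20.50 = 3.22 °C
q_cal = C_cal × ΔT = 7.5 × 3.22 = 24.15 kJ
n = 0.815 / 46.07 = 0.01769 mol
q_rxn = −q_cal = -24.15 kJ
ΔH = -24.15 / 0.01769 = -1365 kJ/mol

ΔH = -1370 kJ/mol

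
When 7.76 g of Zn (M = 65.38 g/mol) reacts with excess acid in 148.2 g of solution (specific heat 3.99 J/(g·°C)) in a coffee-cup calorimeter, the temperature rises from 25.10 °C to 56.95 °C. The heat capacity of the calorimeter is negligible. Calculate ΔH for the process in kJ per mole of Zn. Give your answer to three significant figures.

ΔH = -159 kJ/mol

|ΔT| = |56.95 − 25.10| = 31.85 °C
|q_surr| = (148.2 × 3.99) × 31.85 = 591.318 × 31.85 = 18830 J
n(Zn) = 7.76 / 65.38 = 0.1187 mol
Temperature rose, so q_rxn = −|q_surr| = -18.83 kJ
ΔH = q_rxn / n = -158.6 kJ/mol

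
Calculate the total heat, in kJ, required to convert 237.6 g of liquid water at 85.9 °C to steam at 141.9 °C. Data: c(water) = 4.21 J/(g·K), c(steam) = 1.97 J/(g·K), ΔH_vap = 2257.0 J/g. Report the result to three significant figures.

q = 570 kJ

q1 (heat water 85.9→100.0 °C): 237.6 × 4.21 × 14.1 = 14104 J
q2 (vaporize at 100 °C): 237.6 × 2257.0 = 536263 J
q3 (heat steam 100.0→141.9 °C): 237.6 × 1.97 × 41.9 = 19612 J
Total: 14104 + 536263 + 19612 = 569979 J = 570 kJ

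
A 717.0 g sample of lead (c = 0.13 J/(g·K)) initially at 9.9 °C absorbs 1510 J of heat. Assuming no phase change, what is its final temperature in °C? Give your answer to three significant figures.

T_f = 26.1 °C

ΔT = q / (m c) = 1510 / (717.0 × 0.13) = 16.20 °C
T_f = 9.9 + 16.20 = 26.10 °C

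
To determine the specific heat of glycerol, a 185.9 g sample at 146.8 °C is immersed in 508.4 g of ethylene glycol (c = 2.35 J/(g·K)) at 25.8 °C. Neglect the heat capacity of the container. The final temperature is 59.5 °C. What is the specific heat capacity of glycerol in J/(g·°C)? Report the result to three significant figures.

q_gained = (508.4 × 2.35) × (59.5 − 25.8) = 40260 J
q_lost = 185.9 × c × (146.8 − 59.5) = 16229.07 c
Set equal: c = 40260 / 16229.07 = 2.48 J/(g·°C)

c = 2.48 J/(g·°C)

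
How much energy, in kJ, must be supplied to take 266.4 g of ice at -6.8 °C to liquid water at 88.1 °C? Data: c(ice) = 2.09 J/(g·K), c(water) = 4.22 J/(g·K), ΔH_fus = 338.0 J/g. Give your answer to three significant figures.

q = 193 kJ

q1 (heat ice -6.8→0.0 °C): 266.4 × 2.09 × 6.8 = 3786 J
q2 (melt at 0 °C): 266.4 × 338.0 = 90043 J
q3 (heat water 0.0→88.1 °C): 266.4 × 4.22 × 88.1 = 99043 J
Total: 3786 + 90043 + 99043 = 192872 J = 193 kJ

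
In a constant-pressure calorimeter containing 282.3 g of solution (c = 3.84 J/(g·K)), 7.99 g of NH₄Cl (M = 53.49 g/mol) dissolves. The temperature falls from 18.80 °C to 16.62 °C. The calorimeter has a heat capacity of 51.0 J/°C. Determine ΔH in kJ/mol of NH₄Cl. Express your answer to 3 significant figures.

|ΔT| = |16.62 − 18.80| = 2.18 °C
|q_surr| = (282.3 × 3.84 + 51.0) × 2.18 = 1135.032 × 2.18 = 2474 J
n(NH₄Cl) = 7.99 / 53.49 = 0.1494 mol
Temperature fell, so q_rxn = +|q_surr| = 2.474 kJ
ΔH = q_rxn / n = 16.56 kJ/mol

ΔH = 16.6 kJ/mol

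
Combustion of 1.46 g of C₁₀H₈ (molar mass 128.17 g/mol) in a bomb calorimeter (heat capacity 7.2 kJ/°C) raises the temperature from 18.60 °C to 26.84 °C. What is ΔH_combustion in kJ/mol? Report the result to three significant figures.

ΔT = 26.84 − 18.60 = 8.24 °C
q_cal = C_cal × ΔT = 7.2 × 8.24 = 59.328 kJ
n = 1.46 / 128.17 = 0.01139 mol
q_rxn = −q_cal = -59.328 kJ
ΔH = -59.328 / 0.01139 = -5209 kJ/mol

ΔH = -5210 kJ/mol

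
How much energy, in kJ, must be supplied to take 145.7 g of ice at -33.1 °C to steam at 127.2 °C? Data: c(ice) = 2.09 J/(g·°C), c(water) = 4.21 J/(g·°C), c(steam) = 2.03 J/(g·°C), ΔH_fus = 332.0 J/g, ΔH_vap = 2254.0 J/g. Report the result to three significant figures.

q1 (heat ice -33.1→0.0 °C): 145.7 × 2.09 × 33.1 = 10079 J
q2 (melt at 0 °C): 145.7 × 332.0 = 48372 J
q3 (heat water 0.0→100.0 °C): 145.7 × 4.21 × 100.0 = 61340 J
q4 (vaporize at 100 °C): 145.7 × 2254.0 = 328408 J
q5 (heat steam 100.0→127.2 °C): 145.7 × 2.03 × 27.2 = 8045 J
Total: 10079 + 48372 + 61340 + 328408 + 8045 = 456244 J = 456 kJ

q = 456 kJ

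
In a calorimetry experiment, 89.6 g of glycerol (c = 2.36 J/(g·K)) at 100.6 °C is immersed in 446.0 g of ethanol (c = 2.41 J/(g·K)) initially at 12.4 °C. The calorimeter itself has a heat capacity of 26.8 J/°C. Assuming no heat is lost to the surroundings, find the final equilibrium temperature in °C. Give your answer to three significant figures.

Heat lost by glycerol = heat gained by ethanol + calorimeter.
(89.6)(2.36)(100.6 − T) = [(446.0)(2.41) + 26.8](T − 12.4)
211.456 (100.6 − T) = 1101.66 (T − 12.4)
21272 − 211.456 T = 1101.66 T − 13661
34933 = 1313.116 T
T = 26.60 °C

T_f = 26.6 °C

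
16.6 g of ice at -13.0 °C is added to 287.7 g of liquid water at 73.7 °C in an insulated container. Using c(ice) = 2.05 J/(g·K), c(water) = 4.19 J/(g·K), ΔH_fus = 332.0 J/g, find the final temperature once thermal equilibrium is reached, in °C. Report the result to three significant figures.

T_f = 65.0 °C

Heat to bring ice to 0 °C and melt it: q₁ = 16.6×2.05×13.0 + 16.6×332.0 = 5953.6 J
Heat the water can supply cooling to 0 °C: 287.7×4.19×73.7 = 88842.6 J > q₁, so all ice melts.
Energy balance: 287.7×4.19×(73.7 − T) = 5953.6 + 16.6×4.19×(T − 0)
1205.463(73.7 − T) = 5953.6 + 69.554 T
88842.6 − 5953.6 = 1275.017 T
T = 82889.0 / 1275.017 = 65.01 °C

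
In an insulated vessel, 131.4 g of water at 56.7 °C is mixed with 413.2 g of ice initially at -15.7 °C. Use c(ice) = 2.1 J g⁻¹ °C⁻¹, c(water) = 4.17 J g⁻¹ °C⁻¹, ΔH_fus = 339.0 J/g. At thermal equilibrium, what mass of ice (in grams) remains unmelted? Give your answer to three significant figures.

Heat to warm all ice to 0 °C: 413.2×2.1×15.7 = 13623 J
Heat released by water cooling to 0 °C: 131.4×4.17×56.7 = 31068 J
31068 J < 13623 + 413.2×339.0 = 153697.8 J, so not all ice melts; final T = 0 °C.
Heat left for melting: 31068 − 13623 = 17445 J
Mass melted = 17445 / 339.0 = 51.46 g
Ice remaining = 413.2 − 51.46 = 361.74 g

m_ice remaining = 362 g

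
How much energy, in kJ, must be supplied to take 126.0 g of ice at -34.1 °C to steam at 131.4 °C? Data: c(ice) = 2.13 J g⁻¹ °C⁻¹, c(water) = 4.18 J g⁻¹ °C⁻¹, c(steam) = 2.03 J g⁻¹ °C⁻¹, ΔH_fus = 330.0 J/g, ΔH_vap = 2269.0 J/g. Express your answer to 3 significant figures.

q1 (heat ice -34.1→0.0 °C): 126.0 × 2.13 × 34.1 = 9152 J
q2 (melt at 0 °C): 126.0 × 330.0 = 41580 J
q3 (heat water 0.0→100.0 °C): 126.0 × 4.18 × 100.0 = 52668 J
q4 (vaporize at 100 °C): 126.0 × 2269.0 = 285894 J
q5 (heat steam 100.0→131.4 °C): 126.0 × 2.03 × 31.4 = 8031 J
Total: 9152 + 41580 + 52668 + 285894 + 8031 = 397325 J = 397 kJ

q = 397 kJ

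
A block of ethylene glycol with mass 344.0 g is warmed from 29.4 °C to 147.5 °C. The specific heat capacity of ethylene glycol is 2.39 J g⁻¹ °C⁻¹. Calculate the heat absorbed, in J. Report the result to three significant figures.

q = 97100 J

q = m c ΔT = 344.0 × 2.39 × (147.5 − 29.4)
q = 344.0 × 2.39 × 118.1 = 97100 J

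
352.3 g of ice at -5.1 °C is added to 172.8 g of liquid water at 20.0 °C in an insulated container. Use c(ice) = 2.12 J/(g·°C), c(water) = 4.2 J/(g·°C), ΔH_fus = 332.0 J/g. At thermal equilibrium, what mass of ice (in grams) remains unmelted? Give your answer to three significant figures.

m_ice remaining = 320 g

Heat to warm all ice to 0 °C: 352.3×2.12×5.1 = 3809.1 J
Heat released by water cooling to 0 °C: 172.8×4.2×20.0 = 14515 J
14515 J < 3809.1 + 352.3×332.0 = 120772.7 J, so not all ice melts; final T = 0 °C.
Heat left for melting: 14515 − 3809.1 = 10705.9 J
Mass melted = 10705.9 / 332.0 = 32.25 g
Ice remaining = 352.3 − 32.25 = 320.05 g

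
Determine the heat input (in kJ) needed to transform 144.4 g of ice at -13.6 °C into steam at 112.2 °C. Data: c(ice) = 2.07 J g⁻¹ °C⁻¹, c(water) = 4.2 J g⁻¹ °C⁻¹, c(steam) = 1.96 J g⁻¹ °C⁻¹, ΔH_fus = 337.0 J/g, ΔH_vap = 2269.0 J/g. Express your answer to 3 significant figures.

q1 (heat ice -13.6→0.0 °C): 144.4 × 2.07 × 13.6 = 4065 J
q2 (melt at 0 °C): 144.4 × 337.0 = 48663 J
q3 (heat water 0.0→100.0 °C): 144.4 × 4.2 × 100.0 = 60648 J
q4 (vaporize at 100 °C): 144.4 × 2269.0 = 327644 J
q5 (heat steam 100.0→112.2 °C): 144.4 × 1.96 × 12.2 = 3453 J
Total: 4065 + 48663 + 60648 + 327644 + 3453 = 444473 J = 444 kJ

q = 444 kJ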